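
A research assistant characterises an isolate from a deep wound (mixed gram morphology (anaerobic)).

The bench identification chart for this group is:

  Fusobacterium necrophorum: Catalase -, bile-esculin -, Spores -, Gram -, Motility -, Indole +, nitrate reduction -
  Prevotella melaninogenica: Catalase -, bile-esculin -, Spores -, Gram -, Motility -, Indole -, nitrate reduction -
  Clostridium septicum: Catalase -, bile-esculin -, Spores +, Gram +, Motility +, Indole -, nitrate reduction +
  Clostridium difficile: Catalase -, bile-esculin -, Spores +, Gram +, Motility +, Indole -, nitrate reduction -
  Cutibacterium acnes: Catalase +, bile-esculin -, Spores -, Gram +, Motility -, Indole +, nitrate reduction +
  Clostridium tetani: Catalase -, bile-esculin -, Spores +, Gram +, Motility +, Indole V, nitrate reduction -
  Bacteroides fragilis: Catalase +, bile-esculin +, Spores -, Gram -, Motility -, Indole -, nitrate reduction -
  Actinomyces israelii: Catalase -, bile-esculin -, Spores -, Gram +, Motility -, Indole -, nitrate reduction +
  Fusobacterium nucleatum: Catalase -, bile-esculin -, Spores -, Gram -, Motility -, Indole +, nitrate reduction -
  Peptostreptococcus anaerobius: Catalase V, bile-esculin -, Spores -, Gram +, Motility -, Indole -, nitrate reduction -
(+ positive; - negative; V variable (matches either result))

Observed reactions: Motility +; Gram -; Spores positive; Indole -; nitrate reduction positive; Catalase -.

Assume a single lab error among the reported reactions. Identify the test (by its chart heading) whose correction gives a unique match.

As reported, no row in the chart matches all 6 reactions.
Reversing Spores → still no organism matches.
Reversing Catalase → still no organism matches.
Reversing Motility → still no organism matches.
Reversing nitrate reduction → still no organism matches.
Reversing Gram (to +) → unique match: Clostridium septicum.
Reversing Indole → still no organism matches.

Gram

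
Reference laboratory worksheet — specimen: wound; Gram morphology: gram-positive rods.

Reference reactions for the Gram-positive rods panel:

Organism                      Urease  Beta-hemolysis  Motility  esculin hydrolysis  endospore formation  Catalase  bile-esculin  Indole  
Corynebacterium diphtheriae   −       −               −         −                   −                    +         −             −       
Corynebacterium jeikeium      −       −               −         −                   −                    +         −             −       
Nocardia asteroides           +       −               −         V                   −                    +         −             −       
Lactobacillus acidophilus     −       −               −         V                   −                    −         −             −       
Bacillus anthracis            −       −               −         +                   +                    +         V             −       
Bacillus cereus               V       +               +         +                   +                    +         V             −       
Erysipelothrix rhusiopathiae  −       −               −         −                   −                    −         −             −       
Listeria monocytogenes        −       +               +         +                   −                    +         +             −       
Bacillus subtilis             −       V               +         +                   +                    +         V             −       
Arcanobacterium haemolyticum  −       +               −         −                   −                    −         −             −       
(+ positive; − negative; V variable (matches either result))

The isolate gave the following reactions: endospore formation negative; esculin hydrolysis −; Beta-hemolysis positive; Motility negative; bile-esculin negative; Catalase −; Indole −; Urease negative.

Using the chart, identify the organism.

Arcanobacterium haemolyticum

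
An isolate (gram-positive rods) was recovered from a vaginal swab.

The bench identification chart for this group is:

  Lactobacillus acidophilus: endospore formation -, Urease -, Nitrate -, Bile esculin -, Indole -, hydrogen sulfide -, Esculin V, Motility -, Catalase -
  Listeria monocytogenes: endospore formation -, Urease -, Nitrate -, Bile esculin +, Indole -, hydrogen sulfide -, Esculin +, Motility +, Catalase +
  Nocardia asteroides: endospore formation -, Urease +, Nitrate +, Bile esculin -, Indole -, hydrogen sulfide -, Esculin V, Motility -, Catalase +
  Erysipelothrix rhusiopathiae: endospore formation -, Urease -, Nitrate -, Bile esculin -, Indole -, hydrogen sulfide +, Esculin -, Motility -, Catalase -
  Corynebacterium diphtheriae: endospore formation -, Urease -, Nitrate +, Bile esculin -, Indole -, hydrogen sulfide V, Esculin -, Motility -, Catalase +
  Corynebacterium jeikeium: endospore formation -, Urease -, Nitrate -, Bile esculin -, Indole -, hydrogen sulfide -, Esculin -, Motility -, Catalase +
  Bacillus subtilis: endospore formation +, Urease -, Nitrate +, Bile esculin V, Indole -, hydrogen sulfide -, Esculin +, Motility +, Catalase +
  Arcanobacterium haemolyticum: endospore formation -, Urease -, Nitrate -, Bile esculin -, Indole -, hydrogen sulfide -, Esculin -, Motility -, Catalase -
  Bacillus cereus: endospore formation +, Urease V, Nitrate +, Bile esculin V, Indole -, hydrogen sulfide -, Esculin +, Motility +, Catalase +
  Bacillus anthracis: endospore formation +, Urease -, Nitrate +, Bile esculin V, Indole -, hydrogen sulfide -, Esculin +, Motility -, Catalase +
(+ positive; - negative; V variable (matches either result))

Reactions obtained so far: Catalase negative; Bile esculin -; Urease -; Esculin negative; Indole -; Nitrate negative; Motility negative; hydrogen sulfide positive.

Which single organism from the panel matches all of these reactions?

Erysipelothrix rhusiopathiae

hydrogen sulfide +: excludes 8 organisms — 2 left.
Urease -: all 2 remaining candidates are consistent.
Motility -: all 2 remaining candidates are consistent.
Bile esculin -: all 2 remaining candidates are consistent.
Esculin -: all 2 remaining candidates are consistent.
Indole -: all 2 remaining candidates are consistent.
Nitrate -: excludes Corynebacterium diphtheriae — 1 left.
Catalase -: the one remaining candidate is consistent.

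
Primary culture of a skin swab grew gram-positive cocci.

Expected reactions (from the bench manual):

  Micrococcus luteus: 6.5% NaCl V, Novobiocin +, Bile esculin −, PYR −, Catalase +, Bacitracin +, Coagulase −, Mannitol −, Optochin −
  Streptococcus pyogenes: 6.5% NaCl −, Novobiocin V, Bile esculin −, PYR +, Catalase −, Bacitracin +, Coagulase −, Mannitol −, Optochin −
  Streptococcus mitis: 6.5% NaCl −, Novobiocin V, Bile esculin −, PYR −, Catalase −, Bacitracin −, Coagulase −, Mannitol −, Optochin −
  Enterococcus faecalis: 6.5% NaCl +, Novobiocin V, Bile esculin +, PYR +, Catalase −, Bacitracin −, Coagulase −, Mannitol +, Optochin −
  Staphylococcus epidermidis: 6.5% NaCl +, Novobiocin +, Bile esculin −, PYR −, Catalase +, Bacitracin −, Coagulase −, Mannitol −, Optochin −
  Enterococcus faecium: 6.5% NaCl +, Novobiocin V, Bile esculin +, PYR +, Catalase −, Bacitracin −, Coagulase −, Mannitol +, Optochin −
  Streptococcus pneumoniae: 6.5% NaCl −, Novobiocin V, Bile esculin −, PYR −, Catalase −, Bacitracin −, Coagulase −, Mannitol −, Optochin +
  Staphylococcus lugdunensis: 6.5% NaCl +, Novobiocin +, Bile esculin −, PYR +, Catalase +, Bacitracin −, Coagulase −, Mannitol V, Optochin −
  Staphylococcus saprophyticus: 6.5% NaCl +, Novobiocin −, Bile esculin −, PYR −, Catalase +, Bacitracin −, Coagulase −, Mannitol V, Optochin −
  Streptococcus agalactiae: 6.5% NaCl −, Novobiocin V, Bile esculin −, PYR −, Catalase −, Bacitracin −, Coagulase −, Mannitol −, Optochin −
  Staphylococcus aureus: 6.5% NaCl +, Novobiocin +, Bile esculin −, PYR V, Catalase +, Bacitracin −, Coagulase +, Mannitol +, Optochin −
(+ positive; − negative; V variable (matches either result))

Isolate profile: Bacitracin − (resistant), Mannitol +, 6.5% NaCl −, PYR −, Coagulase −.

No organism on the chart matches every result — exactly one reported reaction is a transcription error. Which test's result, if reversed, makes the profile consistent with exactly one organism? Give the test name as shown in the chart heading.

6.5% NaCl

As reported, no row in the chart matches all 5 reactions.
Reversing 6.5% NaCl (to +) → unique match: Staphylococcus saprophyticus.
Reversing Coagulase → still no organism matches.
Reversing Bacitracin → still no organism matches.
Reversing PYR → still no organism matches.
Reversing Mannitol → 3 organisms match (not unique).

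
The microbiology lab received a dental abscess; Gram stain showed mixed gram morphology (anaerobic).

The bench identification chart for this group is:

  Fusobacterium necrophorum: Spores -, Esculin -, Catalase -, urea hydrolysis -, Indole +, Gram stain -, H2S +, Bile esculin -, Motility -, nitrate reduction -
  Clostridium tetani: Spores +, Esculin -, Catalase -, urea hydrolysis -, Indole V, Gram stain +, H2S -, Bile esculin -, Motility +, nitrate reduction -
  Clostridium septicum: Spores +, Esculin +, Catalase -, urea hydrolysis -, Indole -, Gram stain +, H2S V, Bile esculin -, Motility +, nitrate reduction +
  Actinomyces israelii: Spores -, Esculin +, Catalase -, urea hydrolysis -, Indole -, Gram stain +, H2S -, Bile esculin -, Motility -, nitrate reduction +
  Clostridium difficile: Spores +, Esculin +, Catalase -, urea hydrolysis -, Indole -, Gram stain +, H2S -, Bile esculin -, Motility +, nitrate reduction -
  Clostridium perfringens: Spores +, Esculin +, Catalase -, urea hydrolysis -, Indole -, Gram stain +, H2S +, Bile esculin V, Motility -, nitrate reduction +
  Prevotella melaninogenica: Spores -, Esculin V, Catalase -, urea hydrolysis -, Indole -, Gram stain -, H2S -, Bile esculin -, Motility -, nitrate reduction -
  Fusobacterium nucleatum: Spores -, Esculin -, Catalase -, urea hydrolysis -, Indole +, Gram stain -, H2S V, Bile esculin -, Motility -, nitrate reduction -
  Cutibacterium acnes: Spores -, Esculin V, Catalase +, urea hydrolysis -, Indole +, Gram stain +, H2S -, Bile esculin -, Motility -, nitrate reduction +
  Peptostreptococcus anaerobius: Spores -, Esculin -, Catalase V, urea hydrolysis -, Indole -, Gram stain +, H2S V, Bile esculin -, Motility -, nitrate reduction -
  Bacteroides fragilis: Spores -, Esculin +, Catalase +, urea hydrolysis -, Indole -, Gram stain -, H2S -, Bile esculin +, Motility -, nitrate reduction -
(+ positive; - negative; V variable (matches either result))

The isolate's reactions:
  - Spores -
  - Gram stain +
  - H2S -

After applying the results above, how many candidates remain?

Gram stain +: excludes Fusobacterium necrophorum, Prevotella melaninogenica, Fusobacterium nucleatum, Bacteroides fragilis — 7 left.
Spores -: excludes Clostridium tetani, Clostridium septicum, Clostridium difficile, Clostridium perfringens — 3 left.
H2S -: all 3 remaining candidates are consistent.
Still consistent: Actinomyces israelii, Cutibacterium acnes, Peptostreptococcus anaerobius.

3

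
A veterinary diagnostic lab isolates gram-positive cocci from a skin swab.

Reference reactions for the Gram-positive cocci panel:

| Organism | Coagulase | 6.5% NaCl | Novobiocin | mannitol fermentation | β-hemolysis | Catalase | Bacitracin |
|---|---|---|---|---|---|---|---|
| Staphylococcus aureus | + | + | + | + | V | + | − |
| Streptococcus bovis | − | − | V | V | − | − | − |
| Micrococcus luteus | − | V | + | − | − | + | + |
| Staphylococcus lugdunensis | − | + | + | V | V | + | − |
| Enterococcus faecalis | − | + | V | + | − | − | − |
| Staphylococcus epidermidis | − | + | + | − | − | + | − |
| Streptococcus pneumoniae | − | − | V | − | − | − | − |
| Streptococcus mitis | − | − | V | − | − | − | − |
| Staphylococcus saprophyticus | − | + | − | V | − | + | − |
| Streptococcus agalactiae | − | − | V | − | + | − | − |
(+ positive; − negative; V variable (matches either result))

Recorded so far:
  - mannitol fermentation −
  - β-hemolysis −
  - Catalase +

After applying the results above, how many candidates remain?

β-hemolysis −: excludes Streptococcus agalactiae — 9 left.
mannitol fermentation −: excludes Staphylococcus aureus, Enterococcus faecalis — 7 left.
Catalase +: excludes Streptococcus bovis, Streptococcus pneumoniae, Streptococcus mitis — 4 left.
Still consistent: Micrococcus luteus, Staphylococcus epidermidis, Staphylococcus lugdunensis, Staphylococcus saprophyticus.

4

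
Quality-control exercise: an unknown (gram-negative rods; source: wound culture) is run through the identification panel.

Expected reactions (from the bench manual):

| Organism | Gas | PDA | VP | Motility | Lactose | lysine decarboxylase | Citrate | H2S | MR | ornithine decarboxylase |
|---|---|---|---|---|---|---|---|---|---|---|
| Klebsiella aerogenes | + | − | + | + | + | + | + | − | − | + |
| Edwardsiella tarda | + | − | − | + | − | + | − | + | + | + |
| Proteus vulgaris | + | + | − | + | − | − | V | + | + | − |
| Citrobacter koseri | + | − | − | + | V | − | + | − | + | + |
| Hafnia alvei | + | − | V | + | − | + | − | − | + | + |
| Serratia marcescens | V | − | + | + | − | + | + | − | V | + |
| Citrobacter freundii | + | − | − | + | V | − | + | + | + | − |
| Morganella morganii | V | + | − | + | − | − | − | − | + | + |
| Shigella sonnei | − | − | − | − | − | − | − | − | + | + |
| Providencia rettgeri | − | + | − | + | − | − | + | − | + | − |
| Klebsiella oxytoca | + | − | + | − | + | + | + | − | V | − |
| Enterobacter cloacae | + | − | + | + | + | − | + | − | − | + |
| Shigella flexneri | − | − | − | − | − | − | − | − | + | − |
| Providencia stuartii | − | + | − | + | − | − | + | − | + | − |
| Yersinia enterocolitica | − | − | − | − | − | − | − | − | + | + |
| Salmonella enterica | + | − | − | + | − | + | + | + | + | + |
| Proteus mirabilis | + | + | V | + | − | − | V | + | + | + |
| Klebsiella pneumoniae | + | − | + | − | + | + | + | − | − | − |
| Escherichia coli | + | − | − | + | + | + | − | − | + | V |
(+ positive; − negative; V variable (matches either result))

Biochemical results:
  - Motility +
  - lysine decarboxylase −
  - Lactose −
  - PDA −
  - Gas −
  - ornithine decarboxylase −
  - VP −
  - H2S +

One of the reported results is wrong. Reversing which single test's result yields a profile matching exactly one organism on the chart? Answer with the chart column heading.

As reported, no row in the chart matches all 8 reactions.
Reversing lysine decarboxylase → still no organism matches.
Reversing VP → still no organism matches.
Reversing Gas (to +) → unique match: Citrobacter freundii.
Reversing H2S → still no organism matches.
Reversing Lactose → still no organism matches.
Reversing PDA → still no organism matches.
Reversing Motility → still no organism matches.
Reversing ornithine decarboxylase → still no organism matches.

Gas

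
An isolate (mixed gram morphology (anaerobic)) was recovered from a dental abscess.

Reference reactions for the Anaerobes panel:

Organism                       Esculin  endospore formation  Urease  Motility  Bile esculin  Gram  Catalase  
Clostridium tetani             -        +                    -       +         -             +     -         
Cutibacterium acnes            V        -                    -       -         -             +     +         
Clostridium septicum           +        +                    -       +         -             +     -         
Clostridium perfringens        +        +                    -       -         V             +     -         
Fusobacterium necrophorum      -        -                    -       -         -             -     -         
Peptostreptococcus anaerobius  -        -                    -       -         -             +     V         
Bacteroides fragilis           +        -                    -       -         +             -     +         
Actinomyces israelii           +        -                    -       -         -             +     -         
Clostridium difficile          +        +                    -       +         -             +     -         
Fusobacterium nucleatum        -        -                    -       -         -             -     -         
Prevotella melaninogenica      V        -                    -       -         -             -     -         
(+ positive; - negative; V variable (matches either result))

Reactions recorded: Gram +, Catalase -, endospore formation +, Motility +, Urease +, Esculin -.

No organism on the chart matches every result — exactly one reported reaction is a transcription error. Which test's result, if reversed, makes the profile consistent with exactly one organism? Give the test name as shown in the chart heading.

As reported, no row in the chart matches all 6 reactions.
Reversing Esculin → still no organism matches.
Reversing Catalase → still no organism matches.
Reversing Gram → still no organism matches.
Reversing Urease (to -) → unique match: Clostridium tetani.
Reversing endospore formation → still no organism matches.
Reversing Motility → still no organism matches.

Urease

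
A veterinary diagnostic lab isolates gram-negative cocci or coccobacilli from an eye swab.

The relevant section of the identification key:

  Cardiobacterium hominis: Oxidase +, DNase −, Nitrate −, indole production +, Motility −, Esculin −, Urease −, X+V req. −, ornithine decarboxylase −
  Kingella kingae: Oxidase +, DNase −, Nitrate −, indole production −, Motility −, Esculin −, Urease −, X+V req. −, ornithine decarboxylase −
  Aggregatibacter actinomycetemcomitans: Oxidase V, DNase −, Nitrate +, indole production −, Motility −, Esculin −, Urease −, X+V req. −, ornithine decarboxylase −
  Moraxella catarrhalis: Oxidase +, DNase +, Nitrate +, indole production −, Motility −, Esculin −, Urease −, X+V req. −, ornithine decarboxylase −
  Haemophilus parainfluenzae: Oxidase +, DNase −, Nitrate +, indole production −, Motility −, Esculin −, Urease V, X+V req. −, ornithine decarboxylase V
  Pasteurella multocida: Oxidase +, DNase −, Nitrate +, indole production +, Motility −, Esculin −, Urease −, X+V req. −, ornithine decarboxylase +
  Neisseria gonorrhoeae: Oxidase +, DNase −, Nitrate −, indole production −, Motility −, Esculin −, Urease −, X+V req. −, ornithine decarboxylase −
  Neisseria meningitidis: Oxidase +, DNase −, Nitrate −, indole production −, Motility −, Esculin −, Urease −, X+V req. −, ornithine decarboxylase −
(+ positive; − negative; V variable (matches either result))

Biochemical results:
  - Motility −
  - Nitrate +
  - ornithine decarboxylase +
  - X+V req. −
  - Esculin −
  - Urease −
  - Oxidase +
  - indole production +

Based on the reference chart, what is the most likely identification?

Pasteurella multocida

Esculin −: all 8 remaining candidates are consistent.
Motility −: all 8 remaining candidates are consistent.
ornithine decarboxylase +: excludes 6 organisms — 2 left.
indole production +: excludes Haemophilus parainfluenzae — 1 left.
Oxidase +: the one remaining candidate is consistent.
Nitrate +: the one remaining candidate is consistent.
X+V req. −: the one remaining candidate is consistent.
Urease −: the one remaining candidate is consistent.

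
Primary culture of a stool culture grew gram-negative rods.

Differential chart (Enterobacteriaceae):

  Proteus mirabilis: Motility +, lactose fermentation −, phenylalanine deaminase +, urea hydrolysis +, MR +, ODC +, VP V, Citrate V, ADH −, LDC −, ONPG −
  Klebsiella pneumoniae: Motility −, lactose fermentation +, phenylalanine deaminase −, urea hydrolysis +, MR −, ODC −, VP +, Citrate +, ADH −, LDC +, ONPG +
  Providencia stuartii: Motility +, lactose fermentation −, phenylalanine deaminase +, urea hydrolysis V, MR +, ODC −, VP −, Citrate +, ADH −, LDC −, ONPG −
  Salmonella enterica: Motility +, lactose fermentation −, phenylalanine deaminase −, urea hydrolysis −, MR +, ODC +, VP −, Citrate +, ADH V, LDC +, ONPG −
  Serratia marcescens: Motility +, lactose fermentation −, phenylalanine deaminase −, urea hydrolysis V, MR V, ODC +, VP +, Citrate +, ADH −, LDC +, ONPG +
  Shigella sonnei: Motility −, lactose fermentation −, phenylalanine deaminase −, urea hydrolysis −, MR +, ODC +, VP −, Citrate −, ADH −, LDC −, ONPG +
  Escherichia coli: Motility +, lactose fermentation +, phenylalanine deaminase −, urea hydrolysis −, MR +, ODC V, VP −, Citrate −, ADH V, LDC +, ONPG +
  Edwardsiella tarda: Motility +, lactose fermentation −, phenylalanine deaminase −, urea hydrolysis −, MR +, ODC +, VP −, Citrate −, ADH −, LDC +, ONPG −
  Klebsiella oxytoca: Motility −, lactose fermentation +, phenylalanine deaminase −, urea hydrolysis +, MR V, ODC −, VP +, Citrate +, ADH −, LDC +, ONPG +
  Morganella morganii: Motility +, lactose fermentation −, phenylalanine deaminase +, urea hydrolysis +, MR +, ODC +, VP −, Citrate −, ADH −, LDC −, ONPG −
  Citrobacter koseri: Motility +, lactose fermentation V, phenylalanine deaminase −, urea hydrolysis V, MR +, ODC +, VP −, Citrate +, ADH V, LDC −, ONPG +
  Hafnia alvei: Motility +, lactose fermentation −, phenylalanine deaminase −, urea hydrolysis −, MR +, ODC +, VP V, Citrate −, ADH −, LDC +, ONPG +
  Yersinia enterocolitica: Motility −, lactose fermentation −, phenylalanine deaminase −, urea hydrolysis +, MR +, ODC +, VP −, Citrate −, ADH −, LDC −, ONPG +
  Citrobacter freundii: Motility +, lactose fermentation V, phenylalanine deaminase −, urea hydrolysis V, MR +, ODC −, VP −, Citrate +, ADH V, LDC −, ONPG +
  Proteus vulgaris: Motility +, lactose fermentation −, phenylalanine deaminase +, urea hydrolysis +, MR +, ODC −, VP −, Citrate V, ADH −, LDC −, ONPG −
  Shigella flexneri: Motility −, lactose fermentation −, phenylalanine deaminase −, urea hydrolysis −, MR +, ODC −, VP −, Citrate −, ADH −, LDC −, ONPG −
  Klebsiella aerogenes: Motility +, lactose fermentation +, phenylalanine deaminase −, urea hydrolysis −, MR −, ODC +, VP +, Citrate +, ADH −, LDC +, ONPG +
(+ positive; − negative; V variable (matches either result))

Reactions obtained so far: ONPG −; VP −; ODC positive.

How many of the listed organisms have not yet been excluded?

4

ODC +: excludes 6 organisms — 11 left.
VP −: excludes Serratia marcescens, Klebsiella aerogenes — 9 left.
ONPG −: excludes 5 organisms — 4 left.
Still consistent: Edwardsiella tarda, Morganella morganii, Proteus mirabilis, Salmonella enterica.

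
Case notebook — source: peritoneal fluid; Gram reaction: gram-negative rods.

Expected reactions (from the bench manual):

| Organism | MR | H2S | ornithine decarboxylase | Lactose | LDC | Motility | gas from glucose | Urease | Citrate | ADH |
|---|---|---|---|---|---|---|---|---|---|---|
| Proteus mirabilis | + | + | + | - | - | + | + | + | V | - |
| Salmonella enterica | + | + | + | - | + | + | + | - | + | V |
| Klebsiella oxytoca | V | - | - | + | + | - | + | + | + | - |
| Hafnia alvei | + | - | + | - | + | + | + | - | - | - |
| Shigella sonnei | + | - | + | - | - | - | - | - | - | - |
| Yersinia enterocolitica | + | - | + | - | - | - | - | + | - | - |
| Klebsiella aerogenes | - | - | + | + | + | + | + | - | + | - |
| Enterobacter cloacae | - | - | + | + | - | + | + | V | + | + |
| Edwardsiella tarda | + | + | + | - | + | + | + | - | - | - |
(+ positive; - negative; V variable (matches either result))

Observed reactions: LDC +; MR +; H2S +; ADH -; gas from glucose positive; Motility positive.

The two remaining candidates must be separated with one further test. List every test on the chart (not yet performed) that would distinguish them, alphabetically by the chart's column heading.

gas from glucose +: excludes Shigella sonnei, Yersinia enterocolitica — 7 left.
H2S +: excludes Klebsiella oxytoca, Hafnia alvei, Klebsiella aerogenes, Enterobacter cloacae — 3 left.
MR +: all 3 remaining candidates are consistent.
Motility +: all 3 remaining candidates are consistent.
ADH -: all 3 remaining candidates are consistent.
LDC +: excludes Proteus mirabilis — 2 left.
Two candidates remain: Edwardsiella tarda and Salmonella enterica.
  ornithine decarboxylase: + vs + — same for both, does not separate.
  Lactose: - vs - — same for both, does not separate.
  Urease: - vs - — same for both, does not separate.
  Citrate: Edwardsiella tarda -, Salmonella enterica + — discriminates.

Citrate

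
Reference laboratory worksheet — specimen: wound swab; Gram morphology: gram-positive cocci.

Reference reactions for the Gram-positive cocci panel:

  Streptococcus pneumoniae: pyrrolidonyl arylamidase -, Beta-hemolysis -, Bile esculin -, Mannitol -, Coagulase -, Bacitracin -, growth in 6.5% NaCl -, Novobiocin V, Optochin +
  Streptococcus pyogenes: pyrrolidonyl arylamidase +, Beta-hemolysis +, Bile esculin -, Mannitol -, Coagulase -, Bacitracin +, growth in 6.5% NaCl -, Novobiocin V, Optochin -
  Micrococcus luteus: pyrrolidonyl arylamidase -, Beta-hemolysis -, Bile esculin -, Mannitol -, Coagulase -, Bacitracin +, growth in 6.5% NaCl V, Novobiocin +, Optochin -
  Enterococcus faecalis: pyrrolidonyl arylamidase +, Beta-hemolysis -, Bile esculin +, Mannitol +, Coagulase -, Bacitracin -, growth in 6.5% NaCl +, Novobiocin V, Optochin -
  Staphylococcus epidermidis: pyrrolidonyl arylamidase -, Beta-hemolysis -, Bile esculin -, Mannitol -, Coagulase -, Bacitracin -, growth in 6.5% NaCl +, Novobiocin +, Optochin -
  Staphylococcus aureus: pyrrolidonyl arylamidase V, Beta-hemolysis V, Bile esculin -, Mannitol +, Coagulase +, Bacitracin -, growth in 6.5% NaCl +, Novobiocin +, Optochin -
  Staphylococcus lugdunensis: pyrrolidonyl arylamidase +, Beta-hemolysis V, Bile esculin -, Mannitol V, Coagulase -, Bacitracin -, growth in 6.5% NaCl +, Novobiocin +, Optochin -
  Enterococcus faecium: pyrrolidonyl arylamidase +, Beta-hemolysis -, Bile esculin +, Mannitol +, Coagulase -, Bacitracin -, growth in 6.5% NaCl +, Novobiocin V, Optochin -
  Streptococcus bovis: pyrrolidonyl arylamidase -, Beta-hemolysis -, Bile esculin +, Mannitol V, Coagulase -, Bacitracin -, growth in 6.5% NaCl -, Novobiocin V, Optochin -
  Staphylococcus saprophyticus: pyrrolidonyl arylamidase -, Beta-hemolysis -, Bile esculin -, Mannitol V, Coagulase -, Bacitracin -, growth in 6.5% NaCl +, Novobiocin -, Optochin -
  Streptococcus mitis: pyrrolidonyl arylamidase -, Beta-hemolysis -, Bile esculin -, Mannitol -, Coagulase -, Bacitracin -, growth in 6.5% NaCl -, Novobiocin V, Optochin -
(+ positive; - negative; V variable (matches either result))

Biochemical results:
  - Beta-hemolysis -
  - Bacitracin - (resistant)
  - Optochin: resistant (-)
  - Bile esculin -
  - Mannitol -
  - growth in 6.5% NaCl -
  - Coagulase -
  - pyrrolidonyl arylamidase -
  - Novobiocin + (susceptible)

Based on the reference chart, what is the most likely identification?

Streptococcus mitis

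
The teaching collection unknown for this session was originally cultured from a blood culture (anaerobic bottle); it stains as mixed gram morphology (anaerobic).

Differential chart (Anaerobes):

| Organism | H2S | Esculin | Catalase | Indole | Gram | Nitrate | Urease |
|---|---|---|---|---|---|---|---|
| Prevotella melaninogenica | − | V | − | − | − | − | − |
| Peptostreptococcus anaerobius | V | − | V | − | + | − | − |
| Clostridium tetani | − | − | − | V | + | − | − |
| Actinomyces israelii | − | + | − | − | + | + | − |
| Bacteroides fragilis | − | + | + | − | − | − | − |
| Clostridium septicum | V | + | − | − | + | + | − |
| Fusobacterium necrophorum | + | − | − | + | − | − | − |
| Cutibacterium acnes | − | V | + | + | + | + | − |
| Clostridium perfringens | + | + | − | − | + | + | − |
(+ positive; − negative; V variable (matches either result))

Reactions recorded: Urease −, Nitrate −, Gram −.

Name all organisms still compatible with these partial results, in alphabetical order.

Bacteroides fragilis, Fusobacterium necrophorum, Prevotella melaninogenica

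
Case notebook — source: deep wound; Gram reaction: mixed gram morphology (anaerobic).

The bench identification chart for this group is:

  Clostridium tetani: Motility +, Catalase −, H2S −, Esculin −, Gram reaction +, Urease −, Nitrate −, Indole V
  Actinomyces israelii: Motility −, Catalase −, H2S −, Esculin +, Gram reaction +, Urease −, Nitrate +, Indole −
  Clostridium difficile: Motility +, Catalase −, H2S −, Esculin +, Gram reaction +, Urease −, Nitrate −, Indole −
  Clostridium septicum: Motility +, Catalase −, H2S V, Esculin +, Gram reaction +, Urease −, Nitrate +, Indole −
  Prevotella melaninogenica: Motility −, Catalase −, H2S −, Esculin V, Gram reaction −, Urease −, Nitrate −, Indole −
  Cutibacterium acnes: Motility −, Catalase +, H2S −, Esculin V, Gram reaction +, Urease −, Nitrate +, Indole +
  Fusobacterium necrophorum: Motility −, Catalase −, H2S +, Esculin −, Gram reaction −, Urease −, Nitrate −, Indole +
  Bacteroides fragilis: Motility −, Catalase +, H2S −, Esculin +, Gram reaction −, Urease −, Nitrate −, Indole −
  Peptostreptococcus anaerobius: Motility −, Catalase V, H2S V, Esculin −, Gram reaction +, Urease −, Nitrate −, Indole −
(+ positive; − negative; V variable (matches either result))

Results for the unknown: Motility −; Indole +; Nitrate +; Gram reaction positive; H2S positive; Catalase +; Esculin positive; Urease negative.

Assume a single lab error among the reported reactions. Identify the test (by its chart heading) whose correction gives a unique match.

H2S

As reported, no row in the chart matches all 8 reactions.
Reversing Catalase → still no organism matches.
Reversing Gram reaction → still no organism matches.
Reversing H2S (to −) → unique match: Cutibacterium acnes.
Reversing Urease → still no organism matches.
Reversing Nitrate → still no organism matches.
Reversing Indole → still no organism matches.
Reversing Motility → still no organism matches.
Reversing Esculin → still no organism matches.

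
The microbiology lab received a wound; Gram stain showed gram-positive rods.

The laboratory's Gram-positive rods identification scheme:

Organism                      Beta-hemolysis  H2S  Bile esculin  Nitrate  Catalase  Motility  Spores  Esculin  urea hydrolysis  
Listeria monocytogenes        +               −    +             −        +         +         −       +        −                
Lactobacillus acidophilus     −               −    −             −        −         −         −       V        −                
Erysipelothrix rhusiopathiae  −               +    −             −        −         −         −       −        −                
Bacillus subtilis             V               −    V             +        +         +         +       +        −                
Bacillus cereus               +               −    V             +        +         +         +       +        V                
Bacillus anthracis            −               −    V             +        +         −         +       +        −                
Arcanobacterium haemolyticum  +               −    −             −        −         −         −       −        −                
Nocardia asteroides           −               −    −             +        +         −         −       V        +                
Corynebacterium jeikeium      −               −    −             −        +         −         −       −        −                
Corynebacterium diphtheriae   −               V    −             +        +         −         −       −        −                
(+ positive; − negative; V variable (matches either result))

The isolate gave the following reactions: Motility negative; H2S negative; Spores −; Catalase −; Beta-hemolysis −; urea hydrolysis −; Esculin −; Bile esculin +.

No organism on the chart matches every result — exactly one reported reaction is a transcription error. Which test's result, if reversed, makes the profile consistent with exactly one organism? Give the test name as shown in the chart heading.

As reported, no row in the chart matches all 8 reactions.
Reversing H2S → still no organism matches.
Reversing Catalase → still no organism matches.
Reversing Spores → still no organism matches.
Reversing Bile esculin (to −) → unique match: Lactobacillus acidophilus.
Reversing Esculin → still no organism matches.
Reversing Beta-hemolysis → still no organism matches.
Reversing urea hydrolysis → still no organism matches.
Reversing Motility → still no organism matches.

Bile esculin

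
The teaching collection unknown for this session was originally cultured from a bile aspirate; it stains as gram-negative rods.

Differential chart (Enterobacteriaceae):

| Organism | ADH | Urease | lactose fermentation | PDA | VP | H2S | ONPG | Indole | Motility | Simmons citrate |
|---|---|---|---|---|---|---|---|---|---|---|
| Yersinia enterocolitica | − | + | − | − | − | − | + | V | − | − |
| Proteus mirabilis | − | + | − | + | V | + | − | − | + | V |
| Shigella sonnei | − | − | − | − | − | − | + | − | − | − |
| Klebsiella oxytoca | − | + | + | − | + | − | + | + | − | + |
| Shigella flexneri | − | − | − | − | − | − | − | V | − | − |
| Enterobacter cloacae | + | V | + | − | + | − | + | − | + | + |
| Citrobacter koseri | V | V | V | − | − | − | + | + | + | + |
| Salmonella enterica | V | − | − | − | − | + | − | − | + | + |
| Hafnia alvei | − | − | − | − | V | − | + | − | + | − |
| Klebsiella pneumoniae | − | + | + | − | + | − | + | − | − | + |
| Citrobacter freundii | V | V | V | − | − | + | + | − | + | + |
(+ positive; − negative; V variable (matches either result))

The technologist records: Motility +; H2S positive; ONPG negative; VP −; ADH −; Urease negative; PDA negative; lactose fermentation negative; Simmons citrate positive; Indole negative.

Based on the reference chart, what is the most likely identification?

Salmonella enterica

ADH −: excludes Enterobacter cloacae — 10 left.
Indole −: excludes Klebsiella oxytoca, Citrobacter koseri — 8 left.
lactose fermentation −: excludes Klebsiella pneumoniae — 7 left.
H2S +: excludes Yersinia enterocolitica, Shigella sonnei, Shigella flexneri, Hafnia alvei — 3 left.
Simmons citrate +: all 3 remaining candidates are consistent.
Urease −: excludes Proteus mirabilis — 2 left.
ONPG −: excludes Citrobacter freundii — 1 left.
PDA −: the one remaining candidate is consistent.
Motility +: the one remaining candidate is consistent.
VP −: the one remaining candidate is consistent.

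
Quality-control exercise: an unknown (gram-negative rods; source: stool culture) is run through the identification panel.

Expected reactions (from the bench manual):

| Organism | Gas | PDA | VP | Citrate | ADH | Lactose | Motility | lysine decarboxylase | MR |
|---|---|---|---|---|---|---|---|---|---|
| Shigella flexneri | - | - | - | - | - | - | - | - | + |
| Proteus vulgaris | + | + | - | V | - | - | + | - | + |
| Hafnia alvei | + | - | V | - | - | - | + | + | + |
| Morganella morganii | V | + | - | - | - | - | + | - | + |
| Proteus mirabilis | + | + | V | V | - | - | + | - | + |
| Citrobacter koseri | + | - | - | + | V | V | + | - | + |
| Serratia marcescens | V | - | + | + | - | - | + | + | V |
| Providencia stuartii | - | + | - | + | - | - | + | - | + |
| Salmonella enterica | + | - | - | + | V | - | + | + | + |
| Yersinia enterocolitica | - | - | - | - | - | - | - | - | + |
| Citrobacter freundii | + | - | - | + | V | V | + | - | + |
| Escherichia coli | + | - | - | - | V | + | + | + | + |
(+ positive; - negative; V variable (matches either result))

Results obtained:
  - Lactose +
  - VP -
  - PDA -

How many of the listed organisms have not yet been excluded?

3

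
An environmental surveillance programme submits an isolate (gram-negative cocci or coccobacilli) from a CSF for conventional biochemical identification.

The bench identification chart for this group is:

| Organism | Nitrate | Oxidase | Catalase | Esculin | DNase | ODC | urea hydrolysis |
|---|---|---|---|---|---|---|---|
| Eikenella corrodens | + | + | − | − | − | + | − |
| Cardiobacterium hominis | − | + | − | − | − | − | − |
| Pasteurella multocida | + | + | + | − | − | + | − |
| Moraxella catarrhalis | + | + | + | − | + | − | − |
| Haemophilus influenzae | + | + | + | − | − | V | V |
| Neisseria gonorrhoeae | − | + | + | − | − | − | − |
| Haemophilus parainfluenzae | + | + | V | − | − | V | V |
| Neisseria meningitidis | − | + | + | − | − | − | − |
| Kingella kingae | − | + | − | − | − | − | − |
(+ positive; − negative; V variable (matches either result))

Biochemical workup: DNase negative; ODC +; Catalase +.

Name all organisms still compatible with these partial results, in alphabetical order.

DNase −: excludes Moraxella catarrhalis — 8 left.
Catalase +: excludes Eikenella corrodens, Cardiobacterium hominis, Kingella kingae — 5 left.
ODC +: excludes Neisseria gonorrhoeae, Neisseria meningitidis — 3 left.

Haemophilus influenzae, Haemophilus parainfluenzae, Pasteurella multocida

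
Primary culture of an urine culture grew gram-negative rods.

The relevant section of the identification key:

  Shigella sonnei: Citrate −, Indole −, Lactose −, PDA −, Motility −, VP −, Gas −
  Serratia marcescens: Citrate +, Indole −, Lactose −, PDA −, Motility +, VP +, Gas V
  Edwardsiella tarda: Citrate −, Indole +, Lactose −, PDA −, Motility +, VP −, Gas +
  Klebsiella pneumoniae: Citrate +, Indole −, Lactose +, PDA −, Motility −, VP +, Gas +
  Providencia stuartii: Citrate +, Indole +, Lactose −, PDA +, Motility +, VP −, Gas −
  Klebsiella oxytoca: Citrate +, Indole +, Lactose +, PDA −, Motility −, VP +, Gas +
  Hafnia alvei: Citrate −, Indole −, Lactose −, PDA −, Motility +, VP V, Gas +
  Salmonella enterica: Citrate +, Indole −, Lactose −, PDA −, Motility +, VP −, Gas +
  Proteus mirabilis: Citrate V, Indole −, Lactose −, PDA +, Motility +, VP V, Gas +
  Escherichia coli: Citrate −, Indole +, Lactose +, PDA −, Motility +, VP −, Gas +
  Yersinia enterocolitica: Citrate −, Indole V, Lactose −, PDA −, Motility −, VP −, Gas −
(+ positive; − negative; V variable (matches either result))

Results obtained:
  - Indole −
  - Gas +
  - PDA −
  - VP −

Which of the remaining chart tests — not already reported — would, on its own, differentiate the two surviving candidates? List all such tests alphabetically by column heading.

Citrate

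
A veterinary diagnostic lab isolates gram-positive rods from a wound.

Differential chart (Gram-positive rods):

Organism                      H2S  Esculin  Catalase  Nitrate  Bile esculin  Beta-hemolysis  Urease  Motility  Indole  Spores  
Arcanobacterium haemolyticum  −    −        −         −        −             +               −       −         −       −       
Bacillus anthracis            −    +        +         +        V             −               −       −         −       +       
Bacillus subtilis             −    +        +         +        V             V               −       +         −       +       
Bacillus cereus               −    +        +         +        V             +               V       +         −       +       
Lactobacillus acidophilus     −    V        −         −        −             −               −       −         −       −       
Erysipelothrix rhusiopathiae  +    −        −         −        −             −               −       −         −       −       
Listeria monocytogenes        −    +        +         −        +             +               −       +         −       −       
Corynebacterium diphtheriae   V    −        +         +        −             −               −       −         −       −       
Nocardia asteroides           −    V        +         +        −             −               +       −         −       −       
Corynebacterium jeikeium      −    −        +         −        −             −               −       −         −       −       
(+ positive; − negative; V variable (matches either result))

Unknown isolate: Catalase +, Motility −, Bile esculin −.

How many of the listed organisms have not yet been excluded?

4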